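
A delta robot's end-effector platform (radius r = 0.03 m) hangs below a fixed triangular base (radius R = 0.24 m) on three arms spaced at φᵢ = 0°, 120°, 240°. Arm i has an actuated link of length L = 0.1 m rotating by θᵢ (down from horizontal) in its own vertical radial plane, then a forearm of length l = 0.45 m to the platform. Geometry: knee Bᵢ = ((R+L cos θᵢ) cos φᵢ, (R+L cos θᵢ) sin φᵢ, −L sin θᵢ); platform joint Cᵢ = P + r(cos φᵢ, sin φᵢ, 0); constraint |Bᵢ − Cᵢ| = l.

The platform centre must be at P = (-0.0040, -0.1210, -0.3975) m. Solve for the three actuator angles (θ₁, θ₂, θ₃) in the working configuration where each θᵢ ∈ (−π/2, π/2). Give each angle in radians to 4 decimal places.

θ₁ = 0.7853, θ₂ = 1.3963, θ₃ = 0.0007

φ1=0.0° → target in arm frame (-0.0040, -0.1210)
  A cos θ + B sin θ = C:  0.2140·cos θ + -0.3975·sin θ = -0.1297
  √(A²+B²)=0.4514;  θ1 = -1.0769+1.8622 ≈ 0.7853
arm 2 (φ=120.0°): x'=-0.1028, y'=0.0640
  e−x'=0.3128;  (l²−L²−(e−x')²−y'²−z²)/2L = -0.3372
  γ=atan2(-0.3975,0.3128)=-0.9041;  ψ=arccos(-0.6666)=2.3004;  θ2=γ+ψ≈1.3963
φ3=240.0° → target in arm frame (0.1068, 0.0570)
  A cos θ + B sin θ = C:  0.1032·cos θ + -0.3975·sin θ = 0.1029
  θ3 = atan2(B,A) + arccos(C/0.4107) = 0.0007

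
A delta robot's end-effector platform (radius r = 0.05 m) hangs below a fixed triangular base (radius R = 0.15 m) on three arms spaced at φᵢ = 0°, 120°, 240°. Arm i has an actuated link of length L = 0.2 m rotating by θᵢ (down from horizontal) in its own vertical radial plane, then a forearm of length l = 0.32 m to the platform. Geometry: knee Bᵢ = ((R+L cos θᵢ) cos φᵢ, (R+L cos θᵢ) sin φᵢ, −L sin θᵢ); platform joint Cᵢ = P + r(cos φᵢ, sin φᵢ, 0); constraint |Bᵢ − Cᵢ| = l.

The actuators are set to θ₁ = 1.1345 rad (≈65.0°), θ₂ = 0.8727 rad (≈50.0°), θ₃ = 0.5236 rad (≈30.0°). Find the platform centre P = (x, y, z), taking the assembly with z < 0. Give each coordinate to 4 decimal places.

(-0.0807, -0.0494, -0.3534)

S1 = (0.1845·cos0.0°, 0.1845·sin0.0°, -0.1813) = (0.1845, 0.0000, -0.1813)
arm 2 at φ=120.0°: (R−r)+L cos θ2 = 0.2286;  S2 = (-0.1143, 0.1979, -0.1532)
arm 3 at φ=240.0°: (R−r)+L cos θ3 = 0.2732;  S3 = (-0.1366, -0.2366, -0.1000)
eliminate P² terms by subtracting sphere 1 from 2 and 3
linear system: -0.5976x+0.3959y = 0.0088−0.0561z; -0.6422x+-0.4732y = 0.0177−0.1625z
det = 0.5370;  x = -0.0208+0.1692z,  y = -0.0092+0.1138z
sphere 1 gives Az²+Bz+C=0 with A=1.0416, B=0.2909, C=-0.0273;  B²−4AC=0.1983;  roots -0.3534, 0.0741;  negative root z = -0.3534
x = -0.0807, y = -0.0494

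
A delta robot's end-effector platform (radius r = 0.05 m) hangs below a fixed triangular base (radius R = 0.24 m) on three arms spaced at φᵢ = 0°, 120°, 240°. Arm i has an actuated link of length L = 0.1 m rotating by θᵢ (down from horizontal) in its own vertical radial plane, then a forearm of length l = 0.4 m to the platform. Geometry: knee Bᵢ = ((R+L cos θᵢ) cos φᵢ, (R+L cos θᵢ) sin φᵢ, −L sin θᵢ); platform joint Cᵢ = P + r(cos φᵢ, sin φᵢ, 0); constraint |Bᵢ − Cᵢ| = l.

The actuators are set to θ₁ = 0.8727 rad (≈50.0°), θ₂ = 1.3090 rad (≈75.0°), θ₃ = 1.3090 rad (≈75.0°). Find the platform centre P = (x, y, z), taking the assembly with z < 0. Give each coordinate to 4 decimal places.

(0.0431, 0.0000, -0.4163)

O1 = (0.2543·cos0.0°, 0.2543·sin0.0°, -0.0766) = (0.2543, 0.0000, -0.0766)
φ2=120.0°: virtual centre (-0.1079, 0.1870, -0.0966), radius l
O3 = (0.2159·cos240.0°, 0.2159·sin240.0°, -0.0966) = (-0.1079, -0.1870, -0.0966)
subtract pairs → two planes through P
plane₁₂: -0.7244x+0.3739y+-0.0400z = -0.0146
Cramer: x(z) = 0.0201-0.0552z;  y(z) = 0.0000+0.0000z
into |P−O₁|² = l²: 1.0030z² + 0.1791z + -0.0993 = 0;  Δ = 0.4305;  z = -0.4163 or 0.2378 → z<0 root = -0.4163
x = 0.0431, y = 0.0000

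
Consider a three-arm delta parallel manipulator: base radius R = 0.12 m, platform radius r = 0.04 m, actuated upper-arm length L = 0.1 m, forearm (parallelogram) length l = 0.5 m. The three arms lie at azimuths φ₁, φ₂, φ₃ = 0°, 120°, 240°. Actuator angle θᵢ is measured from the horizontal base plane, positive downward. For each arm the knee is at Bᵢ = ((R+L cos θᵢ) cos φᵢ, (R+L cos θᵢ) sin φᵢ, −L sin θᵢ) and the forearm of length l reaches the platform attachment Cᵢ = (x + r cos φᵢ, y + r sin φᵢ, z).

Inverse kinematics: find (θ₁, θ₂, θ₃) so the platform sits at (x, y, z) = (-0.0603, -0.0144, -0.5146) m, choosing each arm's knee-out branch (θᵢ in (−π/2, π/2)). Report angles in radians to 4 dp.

arm 1 (φ=0.0°): x'=-0.0603, y'=-0.0144
  e−x'=0.1403;  (l²−L²−(e−x')²−y'²−z²)/2L = -0.2235
  √(A²+B²)=0.5334;  θ1 = -1.3046+2.0032 ≈ 0.6986
arm 2 (φ=120.0°): x'=0.0177, y'=0.0594
  A=0.0623, B=-0.5146, C=(l²−L²−A²−y'²−z²)/(2L)=-0.1611
  γ=atan2(-0.5146,0.0623)=-1.4503;  ψ=arccos(-0.3109)=1.8869;  θ2=γ+ψ≈0.4366
rotate P by −φ3: (0.0426, -0.0450, -0.5146)
  e−x'=0.0374;  (l²−L²−(e−x')²−y'²−z²)/2L = -0.1412
  γ=atan2(-0.5146,0.0374)=-1.4983;  ψ=arccos(-0.2736)=1.8480;  θ3=γ+ψ≈0.3497

θ₁ = 0.6986, θ₂ = 0.4366, θ₃ = 0.3497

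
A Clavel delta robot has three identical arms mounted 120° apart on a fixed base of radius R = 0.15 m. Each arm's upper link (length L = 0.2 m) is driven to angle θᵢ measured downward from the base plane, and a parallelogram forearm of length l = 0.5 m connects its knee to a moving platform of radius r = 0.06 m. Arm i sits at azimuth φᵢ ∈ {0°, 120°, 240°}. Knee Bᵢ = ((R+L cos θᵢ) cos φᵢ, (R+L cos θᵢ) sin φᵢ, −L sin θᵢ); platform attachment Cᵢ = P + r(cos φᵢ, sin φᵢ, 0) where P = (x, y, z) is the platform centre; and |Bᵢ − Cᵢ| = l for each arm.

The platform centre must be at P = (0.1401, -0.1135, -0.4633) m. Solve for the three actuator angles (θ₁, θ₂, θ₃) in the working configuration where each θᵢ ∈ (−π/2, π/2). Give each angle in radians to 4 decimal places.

φ1=0.0° → target in arm frame (0.1401, -0.1135)
  A=-0.0501, B=-0.4633, C=(l²−L²−A²−y'²−z²)/(2L)=-0.0501
  γ=atan2(-0.4633,-0.0501)=-1.6785;  ψ=arccos(-0.1075)=1.6785;  θ1=γ+ψ≈0.0000
arm 2 (φ=120.0°): x'=-0.1683, y'=-0.0646
  A=0.2583, B=-0.4633, C=(l²−L²−A²−y'²−z²)/(2L)=-0.1889
  γ=atan2(-0.4633,0.2583)=-1.0621;  ψ=arccos(-0.3561)=1.9349;  θ2=γ+ψ≈0.8728
φ3=240.0° → target in arm frame (0.0282, 0.1781)
  A=0.0618, B=-0.4633, C=(l²−L²−A²−y'²−z²)/(2L)=-0.1004
  γ=atan2(-0.4633,0.0618)=-1.4383;  ψ=arccos(-0.2149)=1.7874;  θ3=γ+ψ≈0.3491

θ₁ = 0.0000, θ₂ = 0.8728, θ₃ = 0.3491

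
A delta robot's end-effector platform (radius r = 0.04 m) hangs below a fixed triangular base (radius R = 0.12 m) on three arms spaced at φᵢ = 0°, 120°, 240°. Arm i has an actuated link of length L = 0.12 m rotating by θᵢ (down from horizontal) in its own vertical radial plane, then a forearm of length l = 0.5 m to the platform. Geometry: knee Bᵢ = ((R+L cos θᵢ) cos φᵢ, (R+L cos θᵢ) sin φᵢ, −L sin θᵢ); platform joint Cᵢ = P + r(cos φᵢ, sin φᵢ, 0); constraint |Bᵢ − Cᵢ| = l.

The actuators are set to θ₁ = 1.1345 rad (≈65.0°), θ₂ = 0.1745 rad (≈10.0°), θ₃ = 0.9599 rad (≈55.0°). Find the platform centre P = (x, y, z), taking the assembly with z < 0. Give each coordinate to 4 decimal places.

(-0.1197, 0.1371, -0.5192)

S1 = (0.1307·cos0.0°, 0.1307·sin0.0°, -0.1088) = (0.1307, 0.0000, -0.1088)
φ2=120.0°: virtual centre (-0.0991, 0.1716, -0.0208), radius l
S3 = (0.1488·cos240.0°, 0.1488·sin240.0°, -0.0983) = (-0.0744, -0.1289, -0.0983)
eliminate P² terms by subtracting sphere 1 from 2 and 3
linear system: -0.4596x+0.3433y = 0.0108−0.1758z; -0.4103x+-0.2578y = 0.0029−0.0209z
det = 0.2593;  x = -0.0146+0.2025z,  y = 0.0119+-0.2411z
sphere 1 gives Az²+Bz+C=0 with A=1.0992, B=0.1529, C=-0.2169;  B²−4AC=0.9771;  roots -0.5192, 0.3801;  negative root z = -0.5192
x = -0.1197, y = 0.1371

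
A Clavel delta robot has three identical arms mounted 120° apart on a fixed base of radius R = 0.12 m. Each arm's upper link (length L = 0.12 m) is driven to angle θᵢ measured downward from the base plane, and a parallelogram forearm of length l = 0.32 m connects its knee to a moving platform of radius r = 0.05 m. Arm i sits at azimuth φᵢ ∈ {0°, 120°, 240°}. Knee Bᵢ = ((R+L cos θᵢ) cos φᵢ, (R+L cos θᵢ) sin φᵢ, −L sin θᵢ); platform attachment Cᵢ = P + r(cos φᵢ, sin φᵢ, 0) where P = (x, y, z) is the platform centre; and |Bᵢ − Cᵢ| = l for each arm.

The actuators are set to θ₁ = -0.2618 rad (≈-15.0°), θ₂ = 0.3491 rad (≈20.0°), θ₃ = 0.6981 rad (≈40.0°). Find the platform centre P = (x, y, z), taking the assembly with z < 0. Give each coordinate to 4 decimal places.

(0.0953, 0.0412, -0.2731)

centre 1 = (0.1859·cos0.0°, 0.1859·sin0.0°, 0.0311) = (0.1859, 0.0000, 0.0311)
φ2=120.0°: virtual centre (-0.0914, 0.1583, -0.0410), radius l
arm 3 at φ=240.0°: (R−r)+L cos θ3 = 0.1619;  centre 3 = (-0.0810, -0.1402, -0.0771)
|centre ₂|²−|centre ₁|² = -0.0004;  |centre ₃|²−|centre ₁|² = -0.0034
[-0.5546 0.3166 -0.1442]·P = -0.0004;  [-0.5337 -0.2805 -0.2164]·P = -0.0034
det = 0.3245;  x = 0.0037+-0.3357z,  y = 0.0050+-0.1326z
sphere 1 gives Az²+Bz+C=0 with A=1.1303, B=0.0589, C=-0.0682;  B²−4AC=0.3118;  roots -0.2731, 0.2209;  negative root z = -0.2731
x = 0.0953, y = 0.0412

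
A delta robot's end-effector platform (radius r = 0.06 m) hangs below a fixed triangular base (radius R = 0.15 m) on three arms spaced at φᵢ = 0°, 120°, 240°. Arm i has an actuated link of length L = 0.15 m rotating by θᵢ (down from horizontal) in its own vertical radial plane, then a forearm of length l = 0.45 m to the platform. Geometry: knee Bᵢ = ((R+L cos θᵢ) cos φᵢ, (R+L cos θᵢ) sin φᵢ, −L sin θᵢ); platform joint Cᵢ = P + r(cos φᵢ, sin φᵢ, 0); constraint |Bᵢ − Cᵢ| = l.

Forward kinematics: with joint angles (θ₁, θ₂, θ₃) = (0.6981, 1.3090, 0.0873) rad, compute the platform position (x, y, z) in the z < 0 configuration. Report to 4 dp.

(0.0153, -0.2167, -0.4423)

arm 1 at φ=0.0°: (R−r)+L cos θ1 = 0.2049;  S1 = (0.2049, 0.0000, -0.0964)
φ2=120.0°: virtual centre (-0.0644, 0.1116, -0.1449), radius l
arm 3 at φ=240.0°: (R−r)+L cos θ3 = 0.2394;  S3 = (-0.1197, -0.2074, -0.0131)
|S₂|²−|S₁|² = -0.0137;  |S₃|²−|S₁|² = 0.0062
linear system: -0.5386x+0.2231y = -0.0137−-0.0969z; -0.6492x+-0.4147y = 0.0062−0.1667z
Cramer: x(z) = 0.0117-0.0082z;  y(z) = -0.0332+0.4147z
sphere 1 gives Az²+Bz+C=0 with A=1.1721, B=0.1684, C=-0.1548;  B²−4AC=0.7539;  roots -0.4423, 0.2986;  negative root z = -0.4423
x = 0.0153, y = -0.2167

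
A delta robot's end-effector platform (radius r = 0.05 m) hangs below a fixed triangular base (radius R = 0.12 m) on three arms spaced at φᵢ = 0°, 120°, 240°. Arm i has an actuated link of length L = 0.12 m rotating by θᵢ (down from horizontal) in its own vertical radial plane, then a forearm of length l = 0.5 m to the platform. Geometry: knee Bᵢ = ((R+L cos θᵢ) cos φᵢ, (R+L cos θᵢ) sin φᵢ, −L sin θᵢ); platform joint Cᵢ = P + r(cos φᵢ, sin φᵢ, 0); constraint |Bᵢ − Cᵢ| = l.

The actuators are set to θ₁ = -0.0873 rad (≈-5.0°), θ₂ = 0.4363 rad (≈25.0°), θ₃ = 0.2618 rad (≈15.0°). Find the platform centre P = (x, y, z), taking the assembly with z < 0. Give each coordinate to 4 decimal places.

S1 = (0.1895·cos0.0°, 0.1895·sin0.0°, 0.0105) = (0.1895, 0.0000, 0.0105)
arm 2 at φ=120.0°: (R−r)+L cos θ2 = 0.1788;  S2 = (-0.0894, 0.1548, -0.0507)
arm 3 at φ=240.0°: (R−r)+L cos θ3 = 0.1859;  S3 = (-0.0930, -0.1610, -0.0311)
subtract pairs → two planes through P
plane₁₂: -0.5578x+0.3096y+-0.1223z = -0.0015
Cramer: x(z) = 0.0018-0.1836z;  y(z) = -0.0016+0.0643z
sphere 1 gives Az²+Bz+C=0 with A=1.0379, B=0.0478, C=-0.2146;  B²−4AC=0.8934;  roots -0.4784, 0.4323;  negative root z = -0.4784
x = 0.0897, y = -0.0324

(0.0897, -0.0324, -0.4784)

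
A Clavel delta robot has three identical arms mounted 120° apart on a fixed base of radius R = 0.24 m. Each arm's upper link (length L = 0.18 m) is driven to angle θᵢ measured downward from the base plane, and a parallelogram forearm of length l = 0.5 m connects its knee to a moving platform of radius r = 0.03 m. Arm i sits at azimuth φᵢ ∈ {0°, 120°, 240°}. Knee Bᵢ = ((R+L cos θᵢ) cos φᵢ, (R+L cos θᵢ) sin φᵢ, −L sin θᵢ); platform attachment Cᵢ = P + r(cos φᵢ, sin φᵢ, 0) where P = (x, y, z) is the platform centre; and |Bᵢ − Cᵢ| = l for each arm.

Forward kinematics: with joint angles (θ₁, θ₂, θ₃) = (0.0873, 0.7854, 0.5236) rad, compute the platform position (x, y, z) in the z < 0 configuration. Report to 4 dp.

(0.0820, -0.0368, -0.4084)

O1 = (0.3893·cos0.0°, 0.3893·sin0.0°, -0.0157) = (0.3893, 0.0000, -0.0157)
arm 2 at φ=120.0°: (R−r)+L cos θ2 = 0.3373;  O2 = (-0.1686, 0.2921, -0.1273)
φ3=240.0°: virtual centre (-0.1829, -0.3169, -0.0900), radius l
eliminate P² terms by subtracting sphere 1 from 2 and 3
linear system: -1.1159x+0.5842y = -0.0219−-0.2232z; -1.1445x+-0.6337y = -0.0098−-0.1486z
Cramer: x(z) = 0.0142-0.1659z;  y(z) = -0.0102+0.0651z
sphere 1 gives Az²+Bz+C=0 with A=1.0318, B=0.1545, C=-0.1090;  B²−4AC=0.4736;  roots -0.4084, 0.2586;  negative root z = -0.4084
x = 0.0820, y = -0.0368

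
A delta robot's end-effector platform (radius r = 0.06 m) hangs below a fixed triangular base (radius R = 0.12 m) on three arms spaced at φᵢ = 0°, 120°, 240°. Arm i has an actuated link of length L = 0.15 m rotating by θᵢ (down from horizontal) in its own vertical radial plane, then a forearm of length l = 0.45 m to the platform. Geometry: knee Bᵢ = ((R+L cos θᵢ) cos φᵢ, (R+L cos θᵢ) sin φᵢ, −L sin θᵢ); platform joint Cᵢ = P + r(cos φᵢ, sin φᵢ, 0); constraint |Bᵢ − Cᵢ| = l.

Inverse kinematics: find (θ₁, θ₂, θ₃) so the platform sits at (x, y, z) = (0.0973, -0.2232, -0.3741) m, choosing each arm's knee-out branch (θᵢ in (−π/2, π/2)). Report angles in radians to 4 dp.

φ1=0.0° → target in arm frame (0.0973, -0.2232)
  A cos θ + B sin θ = C:  -0.0373·cos θ + -0.3741·sin θ = -0.0372
  √(A²+B²)=0.3760;  θ1 = -1.6702+1.6699 ≈ -0.0003
rotate P by −φ2: (-0.2419, 0.0273, -0.3741)
  e−x'=0.3019;  (l²−L²−(e−x')²−y'²−z²)/2L = -0.1729
  √(A²+B²)=0.4808;  θ2 = -0.8917+1.9387 ≈ 1.0470
rotate P by −φ3: (0.1446, 0.1959, -0.3741)
  A cos θ + B sin θ = C:  -0.0846·cos θ + -0.3741·sin θ = -0.0183
  √(A²+B²)=0.3836;  θ3 = -1.7933+1.6184 ≈ -0.1749

θ₁ = -0.0003, θ₂ = 1.0470, θ₃ = -0.1749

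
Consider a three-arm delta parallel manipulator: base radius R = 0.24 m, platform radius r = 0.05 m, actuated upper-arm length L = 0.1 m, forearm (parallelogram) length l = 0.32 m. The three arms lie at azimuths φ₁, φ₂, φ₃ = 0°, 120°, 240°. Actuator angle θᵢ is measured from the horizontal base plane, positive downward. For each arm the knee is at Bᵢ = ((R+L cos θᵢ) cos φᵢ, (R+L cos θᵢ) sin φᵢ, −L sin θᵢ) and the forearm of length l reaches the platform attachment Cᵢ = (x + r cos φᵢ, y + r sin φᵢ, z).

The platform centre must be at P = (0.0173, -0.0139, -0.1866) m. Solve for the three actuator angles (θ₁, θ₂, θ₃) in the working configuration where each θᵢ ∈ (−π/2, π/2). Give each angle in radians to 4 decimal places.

θ₁ = 0.1739, θ₂ = 0.6106, θ₃ = 0.3497

arm 1 (φ=0.0°): x'=0.0173, y'=-0.0139
  e−x'=0.1727;  (l²−L²−(e−x')²−y'²−z²)/2L = 0.1378
  γ=atan2(-0.1866,0.1727)=-0.8241;  ψ=arccos(0.5420)=0.9980;  θ1=γ+ψ≈0.1739
φ2=120.0° → target in arm frame (-0.0207, -0.0080)
  e−x'=0.2107;  (l²−L²−(e−x')²−y'²−z²)/2L = 0.0656
  θ2 = atan2(B,A) + arccos(C/0.2814) = 0.6106
arm 3 (φ=240.0°): x'=0.0034, y'=0.0219
  e−x'=0.1866;  (l²−L²−(e−x')²−y'²−z²)/2L = 0.1114
  θ3 = atan2(B,A) + arccos(C/0.2639) = 0.3497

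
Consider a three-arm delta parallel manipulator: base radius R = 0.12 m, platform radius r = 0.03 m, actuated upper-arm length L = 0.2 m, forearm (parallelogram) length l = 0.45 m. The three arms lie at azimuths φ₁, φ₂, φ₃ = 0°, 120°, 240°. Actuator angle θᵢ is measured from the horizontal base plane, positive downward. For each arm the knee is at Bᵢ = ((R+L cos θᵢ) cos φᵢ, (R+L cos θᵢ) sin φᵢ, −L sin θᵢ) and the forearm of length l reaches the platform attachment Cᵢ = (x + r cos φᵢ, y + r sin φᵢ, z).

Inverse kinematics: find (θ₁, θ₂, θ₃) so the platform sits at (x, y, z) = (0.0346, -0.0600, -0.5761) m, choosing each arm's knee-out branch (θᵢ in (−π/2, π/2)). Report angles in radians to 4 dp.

arm 1 (φ=0.0°): x'=0.0346, y'=-0.0600
  e−x'=0.0554;  (l²−L²−(e−x')²−y'²−z²)/2L = -0.4402
  γ=atan2(-0.5761,0.0554)=-1.4749;  ψ=arccos(-0.7605)=2.4349;  θ1=γ+ψ≈0.9600
φ2=120.0° → target in arm frame (-0.0693, 0.0000)
  A=0.1593, B=-0.5761, C=(l²−L²−A²−y'²−z²)/(2L)=-0.4869
  θ2 = atan2(B,A) + arccos(C/0.5977) = 1.2217
arm 3 (φ=240.0°): x'=0.0347, y'=0.0600
  A=0.0553, B=-0.5761, C=(l²−L²−A²−y'²−z²)/(2L)=-0.4401
  γ=atan2(-0.5761,0.0553)=-1.4750;  ψ=arccos(-0.7605)=2.4348;  θ3=γ+ψ≈0.9598

θ₁ = 0.9600, θ₂ = 1.2217, θ₃ = 0.9598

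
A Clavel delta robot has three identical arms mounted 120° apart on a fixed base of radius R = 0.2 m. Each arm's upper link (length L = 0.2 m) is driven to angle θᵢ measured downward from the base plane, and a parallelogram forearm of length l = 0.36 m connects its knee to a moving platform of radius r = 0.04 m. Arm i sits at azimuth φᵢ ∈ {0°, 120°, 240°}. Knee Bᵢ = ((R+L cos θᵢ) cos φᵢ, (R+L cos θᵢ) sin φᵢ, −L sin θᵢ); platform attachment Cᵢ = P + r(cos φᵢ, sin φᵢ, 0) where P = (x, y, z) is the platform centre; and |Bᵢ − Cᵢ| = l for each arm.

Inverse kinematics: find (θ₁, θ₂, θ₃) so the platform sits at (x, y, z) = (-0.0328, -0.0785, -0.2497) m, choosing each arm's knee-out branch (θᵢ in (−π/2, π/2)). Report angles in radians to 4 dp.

φ1=0.0° → target in arm frame (-0.0328, -0.0785)
  A cos θ + B sin θ = C:  0.1928·cos θ + -0.2497·sin θ = -0.0402
  √(A²+B²)=0.3155;  θ1 = -0.9133+1.6986 ≈ 0.7853
arm 2 (φ=120.0°): x'=-0.0516, y'=0.0677
  A cos θ + B sin θ = C:  0.2116·cos θ + -0.2497·sin θ = -0.0552
  γ=atan2(-0.2497,0.2116)=-0.8678;  ψ=arccos(-0.1688)=1.7404;  θ2=γ+ψ≈0.8725
arm 3 (φ=240.0°): x'=0.0844, y'=0.0108
  A=0.0756, B=-0.2497, C=(l²−L²−A²−y'²−z²)/(2L)=0.0535
  θ3 = atan2(B,A) + arccos(C/0.2609) = 0.0874

θ₁ = 0.7853, θ₂ = 0.8725, θ₃ = 0.0874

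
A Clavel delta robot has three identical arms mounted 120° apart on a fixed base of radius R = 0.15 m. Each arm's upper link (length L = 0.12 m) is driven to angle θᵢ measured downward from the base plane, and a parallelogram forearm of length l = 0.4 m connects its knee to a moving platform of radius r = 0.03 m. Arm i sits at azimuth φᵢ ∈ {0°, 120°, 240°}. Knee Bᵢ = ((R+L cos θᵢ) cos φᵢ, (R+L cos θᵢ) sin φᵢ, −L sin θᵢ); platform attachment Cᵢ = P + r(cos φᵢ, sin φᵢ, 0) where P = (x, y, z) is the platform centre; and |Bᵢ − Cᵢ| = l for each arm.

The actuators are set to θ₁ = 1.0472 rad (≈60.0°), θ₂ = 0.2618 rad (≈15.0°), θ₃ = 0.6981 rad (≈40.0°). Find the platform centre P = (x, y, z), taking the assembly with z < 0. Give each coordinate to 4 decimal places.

(-0.0844, 0.0523, -0.3995)

arm 1 at φ=0.0°: (R−r)+L cos θ1 = 0.1800;  S1 = (0.1800, 0.0000, -0.1039)
φ2=120.0°: virtual centre (-0.1180, 0.2043, -0.0311), radius l
arm 3 at φ=240.0°: (R−r)+L cos θ3 = 0.2119;  S3 = (-0.1060, -0.1835, -0.0771)
subtract pairs → two planes through P
linear system: -0.5959x+0.4086y = 0.0134−0.1457z; -0.5719x+-0.3671y = 0.0077−0.0536z
det = 0.4524;  x = -0.0178+0.1666z,  y = 0.0069+-0.1136z
quadratic in z: (1.0407)z²+(0.1404)z+(-0.1100)=0, √Δ=0.6912 → z ∈ {-0.3995, 0.2646}; z = -0.3995 (taking z<0)
x = -0.0844, y = 0.0523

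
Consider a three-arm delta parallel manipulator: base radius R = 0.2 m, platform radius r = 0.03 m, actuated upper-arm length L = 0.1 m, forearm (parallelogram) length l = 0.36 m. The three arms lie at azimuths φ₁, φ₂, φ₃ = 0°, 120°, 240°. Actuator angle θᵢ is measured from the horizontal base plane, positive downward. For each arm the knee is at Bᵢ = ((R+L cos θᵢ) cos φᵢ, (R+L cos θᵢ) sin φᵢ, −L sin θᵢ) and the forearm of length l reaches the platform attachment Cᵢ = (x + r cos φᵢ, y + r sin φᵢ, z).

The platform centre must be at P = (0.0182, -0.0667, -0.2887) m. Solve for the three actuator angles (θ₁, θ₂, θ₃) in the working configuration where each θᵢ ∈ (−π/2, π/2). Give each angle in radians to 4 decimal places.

θ₁ = 0.3494, θ₂ = 0.9604, θ₃ = 0.0877

rotate P by −φ1: (0.0182, -0.0667, -0.2887)
  A=0.1518, B=-0.2887, C=(l²−L²−A²−y'²−z²)/(2L)=0.0438
  θ1 = atan2(B,A) + arccos(C/0.3262) = 0.3494
φ2=120.0° → target in arm frame (-0.0669, 0.0176)
  A cos θ + B sin θ = C:  0.2369·cos θ + -0.2887·sin θ = -0.1008
  √(A²+B²)=0.3734;  θ2 = -0.8837+1.8441 ≈ 0.9604
φ3=240.0° → target in arm frame (0.0487, 0.0491)
  A cos θ + B sin θ = C:  0.1213·cos θ + -0.2887·sin θ = 0.0956
  γ=atan2(-0.2887,0.1213)=-1.1729;  ψ=arccos(0.3052)=1.2606;  θ3=γ+ψ≈0.0877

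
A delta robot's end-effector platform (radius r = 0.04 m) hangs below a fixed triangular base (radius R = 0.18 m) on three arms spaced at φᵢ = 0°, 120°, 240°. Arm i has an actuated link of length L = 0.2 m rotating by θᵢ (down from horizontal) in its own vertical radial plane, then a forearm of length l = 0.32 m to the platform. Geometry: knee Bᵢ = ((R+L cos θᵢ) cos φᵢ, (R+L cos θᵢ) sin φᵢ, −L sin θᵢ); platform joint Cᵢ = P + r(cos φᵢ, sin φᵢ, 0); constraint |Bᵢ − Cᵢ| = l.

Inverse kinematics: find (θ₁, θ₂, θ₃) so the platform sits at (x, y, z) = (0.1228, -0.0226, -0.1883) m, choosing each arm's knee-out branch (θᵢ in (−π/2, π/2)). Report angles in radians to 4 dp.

φ1=0.0° → target in arm frame (0.1228, -0.0226)
  e−x'=0.0172;  (l²−L²−(e−x')²−y'²−z²)/2L = 0.0653
  √(A²+B²)=0.1891;  θ1 = -1.4797+1.2180 ≈ -0.2618
rotate P by −φ2: (-0.0810, -0.0950, -0.1883)
  e−x'=0.2210;  (l²−L²−(e−x')²−y'²−z²)/2L = -0.0773
  θ2 = atan2(B,A) + arccos(C/0.2903) = 1.1346
arm 3 (φ=240.0°): x'=-0.0418, y'=0.1176
  A=0.1818, B=-0.1883, C=(l²−L²−A²−y'²−z²)/(2L)=-0.0499
  √(A²+B²)=0.2618;  θ3 = -0.8029+1.7626 ≈ 0.9597

θ₁ = -0.2618, θ₂ = 1.1346, θ₃ = 0.9597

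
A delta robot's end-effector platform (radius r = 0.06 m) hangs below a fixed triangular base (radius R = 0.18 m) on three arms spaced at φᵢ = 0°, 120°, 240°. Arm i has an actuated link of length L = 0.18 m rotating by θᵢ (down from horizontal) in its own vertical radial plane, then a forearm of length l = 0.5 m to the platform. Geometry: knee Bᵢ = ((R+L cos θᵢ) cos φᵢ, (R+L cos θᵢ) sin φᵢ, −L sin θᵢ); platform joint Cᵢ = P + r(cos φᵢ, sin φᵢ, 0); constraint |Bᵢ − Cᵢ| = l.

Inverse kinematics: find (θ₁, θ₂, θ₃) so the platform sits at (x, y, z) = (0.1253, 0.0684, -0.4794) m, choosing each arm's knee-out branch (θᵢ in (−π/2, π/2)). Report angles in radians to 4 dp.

φ1=0.0° → target in arm frame (0.1253, 0.0684)
  A=-0.0053, B=-0.4794, C=(l²−L²−A²−y'²−z²)/(2L)=-0.0470
  θ1 = atan2(B,A) + arccos(C/0.4794) = 0.0872
rotate P by −φ2: (-0.0034, -0.1427, -0.4794)
  A cos θ + B sin θ = C:  0.1234·cos θ + -0.4794·sin θ = -0.1328
  θ2 = atan2(B,A) + arccos(C/0.4950) = 0.5236
rotate P by −φ3: (-0.1219, 0.0743, -0.4794)
  e−x'=0.2419;  (l²−L²−(e−x')²−y'²−z²)/2L = -0.2118
  √(A²+B²)=0.5370;  θ3 = -1.1035+1.9763 ≈ 0.8728

θ₁ = 0.0872, θ₂ = 0.5236, θ₃ = 0.8728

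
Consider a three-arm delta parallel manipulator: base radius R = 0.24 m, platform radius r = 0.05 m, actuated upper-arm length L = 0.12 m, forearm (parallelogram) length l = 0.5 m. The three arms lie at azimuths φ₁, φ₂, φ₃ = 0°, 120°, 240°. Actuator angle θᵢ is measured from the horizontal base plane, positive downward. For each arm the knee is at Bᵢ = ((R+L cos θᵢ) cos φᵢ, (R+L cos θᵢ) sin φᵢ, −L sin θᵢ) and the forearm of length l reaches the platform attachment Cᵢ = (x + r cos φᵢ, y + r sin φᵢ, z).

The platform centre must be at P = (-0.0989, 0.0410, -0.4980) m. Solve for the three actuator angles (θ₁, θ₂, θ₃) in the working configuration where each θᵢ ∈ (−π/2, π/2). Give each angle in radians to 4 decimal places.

θ₁ = 1.3095, θ₂ = 0.4365, θ₃ = 0.7857

rotate P by −φ1: (-0.0989, 0.0410, -0.4980)
  e−x'=0.2889;  (l²−L²−(e−x')²−y'²−z²)/2L = -0.4065
  θ1 = atan2(B,A) + arccos(C/0.5757) = 1.3095
φ2=120.0° → target in arm frame (0.0850, 0.0651)
  A cos θ + B sin θ = C:  0.1050·cos θ + -0.4980·sin θ = -0.1153
  θ2 = atan2(B,A) + arccos(C/0.5090) = 0.4365
φ3=240.0° → target in arm frame (0.0139, -0.1061)
  e−x'=0.1761;  (l²−L²−(e−x')²−y'²−z²)/2L = -0.2278
  γ=atan2(-0.4980,0.1761)=-1.2310;  ψ=arccos(-0.4312)=2.0167;  θ3=γ+ψ≈0.7857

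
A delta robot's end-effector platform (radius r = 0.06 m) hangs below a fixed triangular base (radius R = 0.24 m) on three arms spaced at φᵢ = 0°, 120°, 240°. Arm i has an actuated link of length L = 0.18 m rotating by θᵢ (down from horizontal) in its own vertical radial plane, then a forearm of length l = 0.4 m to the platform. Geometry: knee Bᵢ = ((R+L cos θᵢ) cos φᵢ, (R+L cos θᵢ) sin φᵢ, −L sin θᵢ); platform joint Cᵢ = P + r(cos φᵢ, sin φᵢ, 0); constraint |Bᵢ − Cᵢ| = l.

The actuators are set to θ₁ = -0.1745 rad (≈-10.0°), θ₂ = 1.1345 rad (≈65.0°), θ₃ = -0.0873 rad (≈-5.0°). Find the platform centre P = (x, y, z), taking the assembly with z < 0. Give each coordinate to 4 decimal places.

(0.0741, -0.1177, -0.2255)

arm 1 at φ=0.0°: ρ1 = 0.3573;  S1 = (0.3573, 0.0000, 0.0313)
φ2=120.0°: virtual centre (-0.1280, 0.2218, -0.1631), radius l
S3 = (0.3593·cos240.0°, 0.3593·sin240.0°, 0.0157) = (-0.1797, -0.3112, 0.0157)
subtract pairs → two planes through P
plane₁₂: -0.9706x+0.4435y+-0.3888z = -0.0364
det = 1.0803;  x = 0.0207+-0.2367z,  y = -0.0369+0.3585z
quadratic in z: (1.1846)z²+(0.0704)z+(-0.0444)=0, √Δ=0.4639 → z ∈ {-0.2255, 0.1661}; z = -0.2255 (taking z<0)
x = 0.0741, y = -0.1177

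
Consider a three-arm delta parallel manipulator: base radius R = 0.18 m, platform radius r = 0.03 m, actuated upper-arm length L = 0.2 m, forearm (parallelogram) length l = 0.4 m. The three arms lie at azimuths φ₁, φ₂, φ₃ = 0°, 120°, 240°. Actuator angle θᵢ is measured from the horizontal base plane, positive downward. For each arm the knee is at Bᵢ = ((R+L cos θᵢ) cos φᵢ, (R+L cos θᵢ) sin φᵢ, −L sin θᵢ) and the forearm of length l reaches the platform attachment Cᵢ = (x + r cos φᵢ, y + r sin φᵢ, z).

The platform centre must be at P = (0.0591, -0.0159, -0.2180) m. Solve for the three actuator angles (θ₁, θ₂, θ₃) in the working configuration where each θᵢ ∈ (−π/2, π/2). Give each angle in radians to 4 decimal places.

arm 1 (φ=0.0°): x'=0.0591, y'=-0.0159
  e−x'=0.0909;  (l²−L²−(e−x')²−y'²−z²)/2L = 0.1599
  √(A²+B²)=0.2362;  θ1 = -1.1757+0.8271 ≈ -0.3486
rotate P by −φ2: (-0.0433, -0.0432, -0.2180)
  e−x'=0.1933;  (l²−L²−(e−x')²−y'²−z²)/2L = 0.0831
  √(A²+B²)=0.2914;  θ2 = -0.8453+1.2816 ≈ 0.4363
φ3=240.0° → target in arm frame (-0.0158, 0.0591)
  A=0.1658, B=-0.2180, C=(l²−L²−A²−y'²−z²)/(2L)=0.1037
  γ=atan2(-0.2180,0.1658)=-0.9206;  ψ=arccos(0.3788)=1.1823;  θ3=γ+ψ≈0.2617

θ₁ = -0.3486, θ₂ = 0.4363, θ₃ = 0.2617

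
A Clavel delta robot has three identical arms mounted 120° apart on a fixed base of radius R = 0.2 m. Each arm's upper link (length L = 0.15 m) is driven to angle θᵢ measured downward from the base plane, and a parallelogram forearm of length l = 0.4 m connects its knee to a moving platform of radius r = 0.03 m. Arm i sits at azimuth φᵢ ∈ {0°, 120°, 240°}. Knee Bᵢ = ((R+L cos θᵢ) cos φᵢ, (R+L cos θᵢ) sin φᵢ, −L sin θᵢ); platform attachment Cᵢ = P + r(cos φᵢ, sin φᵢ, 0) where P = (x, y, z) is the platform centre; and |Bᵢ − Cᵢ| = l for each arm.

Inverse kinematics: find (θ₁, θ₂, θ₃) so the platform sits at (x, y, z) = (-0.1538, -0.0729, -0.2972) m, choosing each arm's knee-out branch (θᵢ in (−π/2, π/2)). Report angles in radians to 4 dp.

θ₁ = 1.3091, θ₂ = 0.5239, θ₃ = -0.3487

rotate P by −φ1: (-0.1538, -0.0729, -0.2972)
  A=0.3238, B=-0.2972, C=(l²−L²−A²−y'²−z²)/(2L)=-0.2033
  √(A²+B²)=0.4395;  θ1 = -0.7426+2.0517 ≈ 1.3091
rotate P by −φ2: (0.0138, 0.1696, -0.2972)
  A cos θ + B sin θ = C:  0.1562·cos θ + -0.2972·sin θ = -0.0134
  γ=atan2(-0.2972,0.1562)=-1.0868;  ψ=arccos(-0.0399)=1.6107;  θ2=γ+ψ≈0.5239
rotate P by −φ3: (0.1400, -0.0967, -0.2972)
  A cos θ + B sin θ = C:  0.0300·cos θ + -0.2972·sin θ = 0.1297
  √(A²+B²)=0.2987;  θ3 = -1.4703+1.1216 ≈ -0.3487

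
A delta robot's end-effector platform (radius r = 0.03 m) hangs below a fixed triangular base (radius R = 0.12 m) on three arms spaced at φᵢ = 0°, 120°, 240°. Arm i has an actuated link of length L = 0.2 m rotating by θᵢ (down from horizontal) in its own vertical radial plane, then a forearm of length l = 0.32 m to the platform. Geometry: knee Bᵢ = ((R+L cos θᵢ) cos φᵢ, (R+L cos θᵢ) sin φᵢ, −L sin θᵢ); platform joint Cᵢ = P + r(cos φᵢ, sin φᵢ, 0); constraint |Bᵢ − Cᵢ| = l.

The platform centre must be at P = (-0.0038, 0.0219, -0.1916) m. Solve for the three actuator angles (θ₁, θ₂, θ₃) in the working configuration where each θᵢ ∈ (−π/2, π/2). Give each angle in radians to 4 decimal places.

θ₁ = 0.2617, θ₂ = 0.0875, θ₃ = 0.3492

arm 1 (φ=0.0°): x'=-0.0038, y'=0.0219
  e−x'=0.0938;  (l²−L²−(e−x')²−y'²−z²)/2L = 0.0410
  γ=atan2(-0.1916,0.0938)=-1.1155;  ψ=arccos(0.1923)=1.3773;  θ1=γ+ψ≈0.2617
rotate P by −φ2: (0.0209, -0.0077, -0.1916)
  e−x'=0.0691;  (l²−L²−(e−x')²−y'²−z²)/2L = 0.0521
  γ=atan2(-0.1916,0.0691)=-1.2245;  ψ=arccos(0.2559)=1.3120;  θ2=γ+ψ≈0.0875
φ3=240.0° → target in arm frame (-0.0171, -0.0142)
  A cos θ + B sin θ = C:  0.1071·cos θ + -0.1916·sin θ = 0.0351
  √(A²+B²)=0.2195;  θ3 = -1.0612+1.4104 ≈ 0.3492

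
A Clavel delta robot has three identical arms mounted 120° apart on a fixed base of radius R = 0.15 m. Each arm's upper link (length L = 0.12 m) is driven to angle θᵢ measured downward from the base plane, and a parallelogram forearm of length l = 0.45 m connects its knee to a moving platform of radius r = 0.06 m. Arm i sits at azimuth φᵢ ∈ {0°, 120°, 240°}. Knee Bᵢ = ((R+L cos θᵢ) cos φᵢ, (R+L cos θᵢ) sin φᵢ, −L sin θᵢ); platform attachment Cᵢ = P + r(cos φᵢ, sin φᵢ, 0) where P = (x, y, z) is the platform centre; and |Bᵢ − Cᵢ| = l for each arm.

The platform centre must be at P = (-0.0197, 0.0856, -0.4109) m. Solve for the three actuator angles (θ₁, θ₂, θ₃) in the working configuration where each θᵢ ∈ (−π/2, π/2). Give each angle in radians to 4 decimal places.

θ₁ = 0.2619, θ₂ = -0.1747, θ₃ = 0.4364

φ1=0.0° → target in arm frame (-0.0197, 0.0856)
  e−x'=0.1097;  (l²−L²−(e−x')²−y'²−z²)/2L = -0.0004
  θ1 = atan2(B,A) + arccos(C/0.4253) = 0.2619
rotate P by −φ2: (0.0840, -0.0257, -0.4109)
  A=0.0060, B=-0.4109, C=(l²−L²−A²−y'²−z²)/(2L)=0.0773
  √(A²+B²)=0.4109;  θ2 = -1.5562+1.3815 ≈ -0.1747
rotate P by −φ3: (-0.0643, -0.0599, -0.4109)
  A cos θ + B sin θ = C:  0.1543·cos θ + -0.4109·sin θ = -0.0339
  γ=atan2(-0.4109,0.1543)=-1.2116;  ψ=arccos(-0.0771)=1.6480;  θ3=γ+ψ≈0.4364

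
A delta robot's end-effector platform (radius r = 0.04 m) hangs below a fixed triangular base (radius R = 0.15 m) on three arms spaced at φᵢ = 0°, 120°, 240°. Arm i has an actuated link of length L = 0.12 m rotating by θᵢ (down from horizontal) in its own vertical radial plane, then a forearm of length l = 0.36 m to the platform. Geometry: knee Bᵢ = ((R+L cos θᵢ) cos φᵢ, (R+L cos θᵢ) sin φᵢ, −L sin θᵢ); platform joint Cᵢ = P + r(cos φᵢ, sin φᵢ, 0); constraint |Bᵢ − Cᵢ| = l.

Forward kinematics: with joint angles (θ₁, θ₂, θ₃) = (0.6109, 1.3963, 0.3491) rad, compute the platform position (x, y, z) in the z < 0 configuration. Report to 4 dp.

φ1=0.0°: virtual centre (0.2083, 0.0000, -0.0688), radius l
O2 = (0.1308·cos120.0°, 0.1308·sin120.0°, -0.1182) = (-0.0654, 0.1133, -0.1182)
φ3=240.0°: virtual centre (-0.1114, -0.1929, -0.0410), radius l
|O₂|²−|O₁|² = -0.0170;  |O₃|²−|O₁|² = 0.0032
[-0.5474 0.2266 -0.0987]·P = -0.0170;  [-0.6394 -0.3858 0.0556]·P = 0.0032
Cramer: x(z) = 0.0164-0.0716z;  y(z) = -0.0355+0.2626z
into |P−O₁|² = l²: 1.0741z² + 0.1465z + -0.0868 = 0;  Δ = 0.3944;  z = -0.3605 or 0.2241 → z<0 root = -0.3605
x = 0.0422, y = -0.1302

(0.0422, -0.1302, -0.3605)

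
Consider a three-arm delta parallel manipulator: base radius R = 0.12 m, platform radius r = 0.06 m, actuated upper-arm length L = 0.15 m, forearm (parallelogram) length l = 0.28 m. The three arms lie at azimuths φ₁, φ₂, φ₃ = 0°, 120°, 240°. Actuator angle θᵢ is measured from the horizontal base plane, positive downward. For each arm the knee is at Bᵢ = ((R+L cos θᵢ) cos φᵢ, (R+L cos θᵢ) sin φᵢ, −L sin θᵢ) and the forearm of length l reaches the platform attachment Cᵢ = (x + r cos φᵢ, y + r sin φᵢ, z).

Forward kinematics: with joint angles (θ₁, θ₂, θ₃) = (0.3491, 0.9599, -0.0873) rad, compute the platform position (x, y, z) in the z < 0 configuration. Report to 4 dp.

(0.0186, -0.1156, -0.2296)

S1 = (0.2010·cos0.0°, 0.2010·sin0.0°, -0.0513) = (0.2010, 0.0000, -0.0513)
φ2=120.0°: virtual centre (-0.0730, 0.1265, -0.1229), radius l
arm 3 at φ=240.0°: e+L cos θ3 = 0.2094;  S3 = (-0.1047, -0.1814, 0.0131)
subtract pairs → two planes through P
linear system: -0.5479x+0.2529y = -0.0066−-0.1431z; -0.6113x+-0.3627y = 0.0010−0.1288z
det = 0.3534;  x = 0.0060+-0.0547z,  y = -0.0130+0.4472z
quadratic in z: (1.2030)z²+(0.1123)z+(-0.0376)=0, √Δ=0.4400 → z ∈ {-0.2296, 0.1362}; z = -0.2296 (taking z<0)
x = 0.0186, y = -0.1156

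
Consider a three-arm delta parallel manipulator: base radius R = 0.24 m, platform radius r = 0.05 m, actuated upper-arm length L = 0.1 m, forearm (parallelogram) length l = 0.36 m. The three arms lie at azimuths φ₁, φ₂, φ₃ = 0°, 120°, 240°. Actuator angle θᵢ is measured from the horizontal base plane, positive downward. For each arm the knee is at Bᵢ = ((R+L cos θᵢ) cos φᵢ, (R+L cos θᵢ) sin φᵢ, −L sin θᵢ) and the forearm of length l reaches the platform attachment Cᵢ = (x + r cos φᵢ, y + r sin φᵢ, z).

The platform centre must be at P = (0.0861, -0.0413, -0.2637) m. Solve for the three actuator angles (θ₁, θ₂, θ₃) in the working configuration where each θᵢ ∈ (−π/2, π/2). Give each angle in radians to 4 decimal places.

θ₁ = -0.3490, θ₂ = 1.1349, θ₃ = 0.6108

rotate P by −φ1: (0.0861, -0.0413, -0.2637)
  A=0.1039, B=-0.2637, C=(l²−L²−A²−y'²−z²)/(2L)=0.1878
  γ=atan2(-0.2637,0.1039)=-1.1955;  ψ=arccos(0.6626)=0.8465;  θ1=γ+ψ≈-0.3490
arm 2 (φ=120.0°): x'=-0.0788, y'=-0.0539
  e−x'=0.2688;  (l²−L²−(e−x')²−y'²−z²)/2L = -0.1255
  √(A²+B²)=0.3766;  θ2 = -0.7758+1.9107 ≈ 1.1349
arm 3 (φ=240.0°): x'=-0.0073, y'=0.0952
  A cos θ + B sin θ = C:  0.1973·cos θ + -0.2637·sin θ = 0.0104
  θ3 = atan2(B,A) + arccos(C/0.3293) = 0.6108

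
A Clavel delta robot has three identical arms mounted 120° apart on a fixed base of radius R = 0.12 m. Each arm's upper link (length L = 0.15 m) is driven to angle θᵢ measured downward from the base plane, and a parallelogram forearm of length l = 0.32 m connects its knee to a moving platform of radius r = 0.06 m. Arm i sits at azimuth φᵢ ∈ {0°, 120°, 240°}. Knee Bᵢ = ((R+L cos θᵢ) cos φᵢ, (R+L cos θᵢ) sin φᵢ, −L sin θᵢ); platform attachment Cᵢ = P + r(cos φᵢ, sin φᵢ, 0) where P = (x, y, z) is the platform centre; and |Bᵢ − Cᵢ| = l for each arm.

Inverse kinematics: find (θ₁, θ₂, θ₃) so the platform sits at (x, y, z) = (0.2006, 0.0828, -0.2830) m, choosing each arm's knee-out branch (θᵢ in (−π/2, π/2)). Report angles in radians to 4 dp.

arm 1 (φ=0.0°): x'=0.2006, y'=0.0828
  e−x'=-0.1406;  (l²−L²−(e−x')²−y'²−z²)/2L = -0.0894
  θ1 = atan2(B,A) + arccos(C/0.3160) = -0.1743
φ2=120.0° → target in arm frame (-0.0286, -0.2151)
  A=0.0886, B=-0.2830, C=(l²−L²−A²−y'²−z²)/(2L)=-0.1811
  √(A²+B²)=0.2965;  θ2 = -1.2674+2.2276 ≈ 0.9601
φ3=240.0° → target in arm frame (-0.1720, 0.1323)
  A cos θ + B sin θ = C:  0.2320·cos θ + -0.2830·sin θ = -0.2384
  γ=atan2(-0.2830,0.2320)=-0.8841;  ψ=arccos(-0.6515)=2.2804;  θ3=γ+ψ≈1.3963

θ₁ = -0.1743, θ₂ = 0.9601, θ₃ = 1.3963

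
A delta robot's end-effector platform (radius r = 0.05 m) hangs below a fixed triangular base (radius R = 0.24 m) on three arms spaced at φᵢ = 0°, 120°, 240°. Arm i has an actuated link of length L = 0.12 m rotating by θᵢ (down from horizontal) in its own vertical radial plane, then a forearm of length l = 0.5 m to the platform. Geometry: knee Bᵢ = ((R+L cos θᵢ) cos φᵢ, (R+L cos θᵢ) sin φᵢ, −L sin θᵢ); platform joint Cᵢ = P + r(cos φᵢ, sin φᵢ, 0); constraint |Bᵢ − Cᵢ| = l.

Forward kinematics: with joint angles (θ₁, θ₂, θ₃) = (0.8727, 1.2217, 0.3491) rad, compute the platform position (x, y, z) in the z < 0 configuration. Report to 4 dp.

φ1=0.0°: virtual centre (0.2671, 0.0000, -0.0919), radius l
centre 2 = (0.2310·cos120.0°, 0.2310·sin120.0°, -0.1128) = (-0.1155, 0.2001, -0.1128)
φ3=240.0°: virtual centre (-0.1514, -0.2622, -0.0410), radius l
|centre ₂|²−|centre ₁|² = -0.0137;  |centre ₃|²−|centre ₁|² = 0.0135
[-0.7653 0.4002 -0.0417]·P = -0.0137;  [-0.8370 -0.5244 0.1018]·P = 0.0135
Cramer: x(z) = 0.0024+0.0256z;  y(z) = -0.0297+0.1531z
sphere 1 gives Az²+Bz+C=0 with A=1.0241, B=0.1612, C=-0.1706;  B²−4AC=0.7248;  roots -0.4944, 0.3370;  negative root z = -0.4944
x = -0.0103, y = -0.1054

(-0.0103, -0.1054, -0.4944)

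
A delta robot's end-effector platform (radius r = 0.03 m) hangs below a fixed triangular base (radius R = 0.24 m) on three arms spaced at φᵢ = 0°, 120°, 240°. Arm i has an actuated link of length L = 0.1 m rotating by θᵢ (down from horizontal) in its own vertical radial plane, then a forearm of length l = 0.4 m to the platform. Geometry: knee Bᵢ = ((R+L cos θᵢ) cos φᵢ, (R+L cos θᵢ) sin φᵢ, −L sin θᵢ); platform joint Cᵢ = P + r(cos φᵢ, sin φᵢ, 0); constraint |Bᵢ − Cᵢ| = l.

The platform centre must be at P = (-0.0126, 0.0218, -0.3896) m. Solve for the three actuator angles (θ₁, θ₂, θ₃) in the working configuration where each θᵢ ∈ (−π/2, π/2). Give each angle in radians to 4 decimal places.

rotate P by −φ1: (-0.0126, 0.0218, -0.3896)
  A cos θ + B sin θ = C:  0.2226·cos θ + -0.3896·sin θ = -0.2591
  θ1 = atan2(B,A) + arccos(C/0.4487) = 1.1346
φ2=120.0° → target in arm frame (0.0252, 0.0000)
  A cos θ + B sin θ = C:  0.1848·cos θ + -0.3896·sin θ = -0.1797
  θ2 = atan2(B,A) + arccos(C/0.4312) = 0.8729
arm 3 (φ=240.0°): x'=-0.0126, y'=-0.0218
  A=0.2226, B=-0.3896, C=(l²−L²−A²−y'²−z²)/(2L)=-0.2590
  θ3 = atan2(B,A) + arccos(C/0.4487) = 1.1345

θ₁ = 1.1346, θ₂ = 0.8729, θ₃ = 1.1345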